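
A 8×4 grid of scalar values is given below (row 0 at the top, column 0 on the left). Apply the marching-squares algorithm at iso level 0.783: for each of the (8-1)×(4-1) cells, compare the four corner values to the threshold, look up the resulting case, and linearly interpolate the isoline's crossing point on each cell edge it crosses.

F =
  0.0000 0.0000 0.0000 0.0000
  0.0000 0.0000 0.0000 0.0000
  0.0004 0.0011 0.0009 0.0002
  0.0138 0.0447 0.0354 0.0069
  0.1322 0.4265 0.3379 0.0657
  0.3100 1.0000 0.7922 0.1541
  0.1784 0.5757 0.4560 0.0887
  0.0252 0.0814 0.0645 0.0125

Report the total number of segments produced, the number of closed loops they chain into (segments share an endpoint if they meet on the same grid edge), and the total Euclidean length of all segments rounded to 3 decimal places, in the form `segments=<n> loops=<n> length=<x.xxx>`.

segments=6 loops=1 length=3.321

cell (4,0): code 0100 → (4.622,1.000)–(5.000,0.686)
cell (4,1): code 1100 → (4.980,2.000)–(4.622,1.000)
cell (4,2): code 1000 → (5.000,2.014)–(4.980,2.000)
cell (5,0): code 0010 → (5.000,0.686)–(5.511,1.000)
cell (5,1): code 0011 → (5.511,1.000)–(5.027,2.000)
cell (5,2): code 0001 → (5.027,2.000)–(5.000,2.014)
total: 6 segments, chained into 1 closed loop(s), length Σ = 3.321384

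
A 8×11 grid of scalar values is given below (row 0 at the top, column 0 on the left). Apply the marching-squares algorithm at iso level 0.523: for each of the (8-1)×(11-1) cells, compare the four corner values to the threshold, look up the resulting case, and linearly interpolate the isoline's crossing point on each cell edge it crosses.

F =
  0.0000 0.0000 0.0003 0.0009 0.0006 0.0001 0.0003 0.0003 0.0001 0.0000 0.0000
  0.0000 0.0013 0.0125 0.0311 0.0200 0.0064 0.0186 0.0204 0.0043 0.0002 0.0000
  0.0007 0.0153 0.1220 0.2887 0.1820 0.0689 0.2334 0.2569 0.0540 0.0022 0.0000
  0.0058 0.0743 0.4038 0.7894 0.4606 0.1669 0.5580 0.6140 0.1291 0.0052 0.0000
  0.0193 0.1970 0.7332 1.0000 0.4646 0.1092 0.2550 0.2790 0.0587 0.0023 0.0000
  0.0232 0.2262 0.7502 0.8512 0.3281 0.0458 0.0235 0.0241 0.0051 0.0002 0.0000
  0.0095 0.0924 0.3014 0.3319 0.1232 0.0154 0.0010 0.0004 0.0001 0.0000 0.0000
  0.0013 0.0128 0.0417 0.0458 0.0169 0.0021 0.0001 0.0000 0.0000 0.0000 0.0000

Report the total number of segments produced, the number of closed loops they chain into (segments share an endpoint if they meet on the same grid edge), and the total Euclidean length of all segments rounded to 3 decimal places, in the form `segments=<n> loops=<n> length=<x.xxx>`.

segments=16 loops=2 length=11.625

cell (2,2): code 0100 → (2.468,3.000)–(3.000,2.309)
cell (2,3): code 1000 → (3.000,3.810)–(2.468,3.000)
cell (2,5): code 0100 → (2.892,6.000)–(3.000,5.911)
cell (2,6): code 1100 → (2.745,7.000)–(2.892,6.000)
cell (2,7): code 1000 → (3.000,7.188)–(2.745,7.000)
cell (3,1): code 0100 → (3.362,2.000)–(4.000,1.608)
cell (3,2): code 1110 → (3.000,2.309)–(3.362,2.000)
cell (3,3): code 1001 → (4.000,3.891)–(3.000,3.810)
cell (3,5): code 0010 → (3.000,5.911)–(3.116,6.000)
cell (3,6): code 0011 → (3.116,6.000)–(3.272,7.000)
cell (3,7): code 0001 → (3.272,7.000)–(3.000,7.188)
cell (4,1): code 0110 → (4.000,1.608)–(5.000,1.566)
cell (4,3): code 1001 → (5.000,3.627)–(4.000,3.891)
cell (5,1): code 0010 → (5.000,1.566)–(5.506,2.000)
cell (5,2): code 0011 → (5.506,2.000)–(5.632,3.000)
cell (5,3): code 0001 → (5.632,3.000)–(5.000,3.627)
total: 16 segments, chained into 2 closed loop(s), length Σ = 11.625122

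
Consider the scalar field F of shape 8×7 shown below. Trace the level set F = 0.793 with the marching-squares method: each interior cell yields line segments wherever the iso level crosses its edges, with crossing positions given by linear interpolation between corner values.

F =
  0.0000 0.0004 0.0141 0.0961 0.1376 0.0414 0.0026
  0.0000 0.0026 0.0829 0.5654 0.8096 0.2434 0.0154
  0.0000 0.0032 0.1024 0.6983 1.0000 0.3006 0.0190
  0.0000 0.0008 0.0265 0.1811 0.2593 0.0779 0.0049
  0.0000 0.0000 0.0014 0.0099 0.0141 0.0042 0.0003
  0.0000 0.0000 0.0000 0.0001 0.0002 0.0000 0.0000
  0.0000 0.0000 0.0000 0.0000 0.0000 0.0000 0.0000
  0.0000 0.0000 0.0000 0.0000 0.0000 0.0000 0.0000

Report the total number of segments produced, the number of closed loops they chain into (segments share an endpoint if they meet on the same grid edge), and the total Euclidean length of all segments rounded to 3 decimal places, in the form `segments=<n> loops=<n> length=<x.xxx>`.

cell (0,3): code 0100 → (0.975,4.000)–(1.000,3.932)
cell (0,4): code 1000 → (1.000,4.029)–(0.975,4.000)
cell (1,3): code 0110 → (1.000,3.932)–(2.000,3.314)
cell (1,4): code 1001 → (2.000,4.296)–(1.000,4.029)
cell (2,3): code 0010 → (2.000,3.314)–(2.279,4.000)
cell (2,4): code 0001 → (2.279,4.000)–(2.000,4.296)
total: 6 segments, chained into 1 closed loop(s), length Σ = 3.469133

segments=6 loops=1 length=3.469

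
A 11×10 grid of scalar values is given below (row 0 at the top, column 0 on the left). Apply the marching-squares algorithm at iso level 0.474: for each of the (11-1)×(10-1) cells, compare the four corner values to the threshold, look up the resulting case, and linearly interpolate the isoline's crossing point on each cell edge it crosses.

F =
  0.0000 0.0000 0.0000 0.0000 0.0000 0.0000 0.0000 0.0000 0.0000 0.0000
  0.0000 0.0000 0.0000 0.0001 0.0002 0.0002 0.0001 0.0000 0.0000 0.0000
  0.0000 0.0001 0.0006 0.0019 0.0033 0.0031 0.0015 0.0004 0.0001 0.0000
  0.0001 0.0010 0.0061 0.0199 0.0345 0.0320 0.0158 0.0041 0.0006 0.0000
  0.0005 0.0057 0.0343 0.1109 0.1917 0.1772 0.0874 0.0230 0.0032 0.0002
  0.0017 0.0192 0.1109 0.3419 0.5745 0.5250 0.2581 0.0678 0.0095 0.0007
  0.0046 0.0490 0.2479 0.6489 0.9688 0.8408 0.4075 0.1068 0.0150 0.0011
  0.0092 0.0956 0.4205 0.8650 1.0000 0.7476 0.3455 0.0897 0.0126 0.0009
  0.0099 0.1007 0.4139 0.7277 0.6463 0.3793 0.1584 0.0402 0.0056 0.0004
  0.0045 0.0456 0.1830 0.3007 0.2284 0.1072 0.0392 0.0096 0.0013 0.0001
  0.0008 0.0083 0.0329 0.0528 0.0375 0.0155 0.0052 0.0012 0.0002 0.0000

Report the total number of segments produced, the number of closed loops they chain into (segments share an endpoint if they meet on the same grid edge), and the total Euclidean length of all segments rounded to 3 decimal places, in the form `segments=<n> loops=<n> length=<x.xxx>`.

segments=14 loops=1 length=11.720

cell (4,3): code 0100 → (4.737,4.000)–(5.000,3.568)
cell (4,4): code 1100 → (4.853,5.000)–(4.737,4.000)
cell (4,5): code 1000 → (5.000,5.191)–(4.853,5.000)
cell (5,2): code 0100 → (5.430,3.000)–(6.000,2.564)
cell (5,3): code 1110 → (5.000,3.568)–(5.430,3.000)
cell (5,5): code 1001 → (6.000,5.847)–(5.000,5.191)
cell (6,2): code 0110 → (6.000,2.564)–(7.000,2.120)
cell (6,5): code 1001 → (7.000,5.680)–(6.000,5.847)
cell (7,2): code 0110 → (7.000,2.120)–(8.000,2.192)
cell (7,4): code 1011 → (8.000,4.645)–(7.743,5.000)
cell (7,5): code 0001 → (7.743,5.000)–(7.000,5.680)
cell (8,2): code 0010 → (8.000,2.192)–(8.594,3.000)
cell (8,3): code 0011 → (8.594,3.000)–(8.412,4.000)
cell (8,4): code 0001 → (8.412,4.000)–(8.000,4.645)
total: 14 segments, chained into 1 closed loop(s), length Σ = 11.719953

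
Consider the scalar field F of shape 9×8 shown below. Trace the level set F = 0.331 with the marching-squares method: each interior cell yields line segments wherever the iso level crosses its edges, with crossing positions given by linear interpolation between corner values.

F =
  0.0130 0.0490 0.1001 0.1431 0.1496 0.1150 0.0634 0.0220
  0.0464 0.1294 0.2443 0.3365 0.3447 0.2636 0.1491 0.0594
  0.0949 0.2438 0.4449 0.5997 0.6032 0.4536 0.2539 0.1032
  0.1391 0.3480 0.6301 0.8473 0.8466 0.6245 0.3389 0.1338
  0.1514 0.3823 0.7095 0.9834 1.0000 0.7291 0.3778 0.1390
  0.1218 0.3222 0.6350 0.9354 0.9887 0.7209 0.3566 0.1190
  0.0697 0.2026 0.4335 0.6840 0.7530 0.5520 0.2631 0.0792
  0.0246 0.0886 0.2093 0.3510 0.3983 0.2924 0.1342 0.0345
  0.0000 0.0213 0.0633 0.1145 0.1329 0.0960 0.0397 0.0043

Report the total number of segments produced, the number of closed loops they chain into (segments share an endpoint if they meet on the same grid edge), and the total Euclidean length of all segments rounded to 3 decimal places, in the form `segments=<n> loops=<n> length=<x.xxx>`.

cell (0,2): code 0100 → (0.972,3.000)–(1.000,2.940)
cell (0,3): code 1100 → (0.930,4.000)–(0.972,3.000)
cell (0,4): code 1000 → (1.000,4.169)–(0.930,4.000)
cell (1,1): code 0100 → (1.432,2.000)–(2.000,1.434)
cell (1,2): code 1110 → (1.000,2.940)–(1.432,2.000)
cell (1,4): code 1101 → (1.355,5.000)–(1.000,4.169)
cell (1,5): code 1000 → (2.000,5.614)–(1.355,5.000)
cell (2,0): code 0100 → (2.837,1.000)–(3.000,0.919)
cell (2,1): code 1110 → (2.000,1.434)–(2.837,1.000)
cell (2,5): code 1101 → (2.907,6.000)–(2.000,5.614)
cell (2,6): code 1000 → (3.000,6.039)–(2.907,6.000)
cell (3,0): code 0110 → (3.000,0.919)–(4.000,0.778)
cell (3,6): code 1001 → (4.000,6.196)–(3.000,6.039)
cell (4,0): code 0010 → (4.000,0.778)–(4.854,1.000)
cell (4,1): code 0111 → (4.854,1.000)–(5.000,1.028)
cell (4,6): code 1001 → (5.000,6.108)–(4.000,6.196)
cell (5,1): code 0110 → (5.000,1.028)–(6.000,1.556)
cell (5,5): code 1011 → (6.000,5.765)–(5.274,6.000)
cell (5,6): code 0001 → (5.274,6.000)–(5.000,6.108)
cell (6,1): code 0010 → (6.000,1.556)–(6.457,2.000)
cell (6,2): code 0111 → (6.457,2.000)–(7.000,2.859)
cell (6,4): code 1011 → (7.000,4.636)–(6.851,5.000)
cell (6,5): code 0001 → (6.851,5.000)–(6.000,5.765)
cell (7,2): code 0010 → (7.000,2.859)–(7.085,3.000)
cell (7,3): code 0011 → (7.085,3.000)–(7.254,4.000)
cell (7,4): code 0001 → (7.254,4.000)–(7.000,4.636)
total: 26 segments, chained into 1 closed loop(s), length Σ = 18.392216

segments=26 loops=1 length=18.392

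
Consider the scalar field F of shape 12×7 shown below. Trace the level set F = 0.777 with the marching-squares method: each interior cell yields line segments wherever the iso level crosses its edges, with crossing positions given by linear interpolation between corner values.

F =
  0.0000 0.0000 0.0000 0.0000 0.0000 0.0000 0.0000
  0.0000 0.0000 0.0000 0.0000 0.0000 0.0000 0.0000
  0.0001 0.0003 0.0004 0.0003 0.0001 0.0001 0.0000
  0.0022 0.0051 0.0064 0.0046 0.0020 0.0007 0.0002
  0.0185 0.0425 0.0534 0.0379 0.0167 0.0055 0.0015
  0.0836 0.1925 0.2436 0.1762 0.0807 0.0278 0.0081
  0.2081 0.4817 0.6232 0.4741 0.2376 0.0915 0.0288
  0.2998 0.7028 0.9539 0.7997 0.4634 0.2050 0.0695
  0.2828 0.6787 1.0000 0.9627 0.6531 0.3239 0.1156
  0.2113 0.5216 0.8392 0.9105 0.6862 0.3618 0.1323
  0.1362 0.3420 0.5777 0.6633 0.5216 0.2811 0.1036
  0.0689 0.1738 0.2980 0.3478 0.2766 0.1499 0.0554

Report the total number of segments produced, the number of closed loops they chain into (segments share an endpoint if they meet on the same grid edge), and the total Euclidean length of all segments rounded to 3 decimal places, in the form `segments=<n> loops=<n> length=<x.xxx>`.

cell (6,1): code 0100 → (6.465,2.000)–(7.000,1.295)
cell (6,2): code 1100 → (6.930,3.000)–(6.465,2.000)
cell (6,3): code 1000 → (7.000,3.067)–(6.930,3.000)
cell (7,1): code 0110 → (7.000,1.295)–(8.000,1.306)
cell (7,3): code 1001 → (8.000,3.600)–(7.000,3.067)
cell (8,1): code 0110 → (8.000,1.306)–(9.000,1.804)
cell (8,3): code 1001 → (9.000,3.595)–(8.000,3.600)
cell (9,1): code 0010 → (9.000,1.804)–(9.238,2.000)
cell (9,2): code 0011 → (9.238,2.000)–(9.540,3.000)
cell (9,3): code 0001 → (9.540,3.000)–(9.000,3.595)
total: 10 segments, chained into 1 closed loop(s), length Σ = 8.491125

segments=10 loops=1 length=8.491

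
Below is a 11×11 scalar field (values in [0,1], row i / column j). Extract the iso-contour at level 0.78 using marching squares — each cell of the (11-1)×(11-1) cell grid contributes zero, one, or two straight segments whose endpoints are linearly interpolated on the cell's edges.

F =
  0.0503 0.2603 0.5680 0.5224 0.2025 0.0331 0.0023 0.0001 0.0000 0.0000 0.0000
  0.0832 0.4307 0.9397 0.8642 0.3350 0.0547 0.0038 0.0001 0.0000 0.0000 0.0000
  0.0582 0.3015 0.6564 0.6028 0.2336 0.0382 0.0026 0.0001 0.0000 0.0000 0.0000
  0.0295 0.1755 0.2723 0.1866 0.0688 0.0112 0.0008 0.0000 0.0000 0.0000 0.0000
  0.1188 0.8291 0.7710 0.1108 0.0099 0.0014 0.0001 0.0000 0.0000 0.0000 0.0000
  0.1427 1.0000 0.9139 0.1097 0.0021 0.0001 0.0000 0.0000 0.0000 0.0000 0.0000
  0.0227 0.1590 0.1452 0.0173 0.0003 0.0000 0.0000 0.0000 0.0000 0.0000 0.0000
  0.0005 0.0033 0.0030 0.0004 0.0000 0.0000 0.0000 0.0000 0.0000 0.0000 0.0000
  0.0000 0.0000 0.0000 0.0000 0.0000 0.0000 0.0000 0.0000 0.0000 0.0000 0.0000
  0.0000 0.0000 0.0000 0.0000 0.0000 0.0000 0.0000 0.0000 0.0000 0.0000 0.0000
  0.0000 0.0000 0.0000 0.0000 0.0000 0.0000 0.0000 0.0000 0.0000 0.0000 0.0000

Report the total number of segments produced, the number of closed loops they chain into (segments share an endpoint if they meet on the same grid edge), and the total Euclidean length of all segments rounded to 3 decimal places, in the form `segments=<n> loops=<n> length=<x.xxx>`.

segments=14 loops=2 length=8.573

cell (0,1): code 0100 → (0.570,2.000)–(1.000,1.686)
cell (0,2): code 1100 → (0.754,3.000)–(0.570,2.000)
cell (0,3): code 1000 → (1.000,3.159)–(0.754,3.000)
cell (1,1): code 0010 → (1.000,1.686)–(1.564,2.000)
cell (1,2): code 0011 → (1.564,2.000)–(1.322,3.000)
cell (1,3): code 0001 → (1.322,3.000)–(1.000,3.159)
cell (3,0): code 0100 → (3.925,1.000)–(4.000,0.931)
cell (3,1): code 1000 → (4.000,1.845)–(3.925,1.000)
cell (4,0): code 0110 → (4.000,0.931)–(5.000,0.743)
cell (4,1): code 1101 → (4.063,2.000)–(4.000,1.845)
cell (4,2): code 1000 → (5.000,2.167)–(4.063,2.000)
cell (5,0): code 0010 → (5.000,0.743)–(5.262,1.000)
cell (5,1): code 0011 → (5.262,1.000)–(5.174,2.000)
cell (5,2): code 0001 → (5.174,2.000)–(5.000,2.167)
total: 14 segments, chained into 2 closed loop(s), length Σ = 8.573198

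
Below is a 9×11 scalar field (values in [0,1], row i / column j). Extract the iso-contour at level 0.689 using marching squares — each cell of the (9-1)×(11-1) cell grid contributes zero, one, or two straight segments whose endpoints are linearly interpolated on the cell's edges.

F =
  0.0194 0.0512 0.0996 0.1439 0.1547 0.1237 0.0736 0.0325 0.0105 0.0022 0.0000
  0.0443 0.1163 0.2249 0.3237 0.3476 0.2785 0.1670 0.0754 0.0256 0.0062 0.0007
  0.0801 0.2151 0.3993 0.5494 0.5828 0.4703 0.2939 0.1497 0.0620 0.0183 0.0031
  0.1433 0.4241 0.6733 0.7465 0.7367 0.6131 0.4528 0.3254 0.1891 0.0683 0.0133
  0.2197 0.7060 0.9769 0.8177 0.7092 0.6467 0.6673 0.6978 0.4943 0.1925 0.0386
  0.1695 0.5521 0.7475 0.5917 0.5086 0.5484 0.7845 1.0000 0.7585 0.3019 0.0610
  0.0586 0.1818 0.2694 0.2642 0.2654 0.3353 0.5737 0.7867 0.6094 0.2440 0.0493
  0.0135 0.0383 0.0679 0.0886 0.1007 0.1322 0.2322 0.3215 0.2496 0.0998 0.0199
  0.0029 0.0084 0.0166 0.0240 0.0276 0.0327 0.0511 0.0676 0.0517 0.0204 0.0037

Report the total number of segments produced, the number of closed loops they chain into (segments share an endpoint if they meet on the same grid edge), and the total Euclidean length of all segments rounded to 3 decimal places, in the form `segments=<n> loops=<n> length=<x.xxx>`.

segments=26 loops=2 length=16.285

cell (2,2): code 0100 → (2.708,3.000)–(3.000,2.214)
cell (2,3): code 1100 → (2.690,4.000)–(2.708,3.000)
cell (2,4): code 1000 → (3.000,4.386)–(2.690,4.000)
cell (3,0): code 0100 → (3.940,1.000)–(4.000,0.965)
cell (3,1): code 1100 → (3.052,2.000)–(3.940,1.000)
cell (3,2): code 1110 → (3.000,2.214)–(3.052,2.000)
cell (3,4): code 1001 → (4.000,4.323)–(3.000,4.386)
cell (3,6): code 0100 → (3.976,7.000)–(4.000,6.711)
cell (3,7): code 1000 → (4.000,7.043)–(3.976,7.000)
cell (4,0): code 0010 → (4.000,0.965)–(4.110,1.000)
cell (4,1): code 0111 → (4.110,1.000)–(5.000,1.701)
cell (4,2): code 1011 → (5.000,2.375)–(4.569,3.000)
cell (4,3): code 0011 → (4.569,3.000)–(4.101,4.000)
cell (4,4): code 0001 → (4.101,4.000)–(4.000,4.323)
cell (4,5): code 0100 → (4.185,6.000)–(5.000,5.596)
cell (4,6): code 1110 → (4.000,6.711)–(4.185,6.000)
cell (4,7): code 1101 → (4.737,8.000)–(4.000,7.043)
cell (4,8): code 1000 → (5.000,8.152)–(4.737,8.000)
cell (5,1): code 0010 → (5.000,1.701)–(5.122,2.000)
cell (5,2): code 0001 → (5.122,2.000)–(5.000,2.375)
cell (5,5): code 0010 → (5.000,5.596)–(5.453,6.000)
cell (5,6): code 0111 → (5.453,6.000)–(6.000,6.541)
cell (5,7): code 1011 → (6.000,7.551)–(5.466,8.000)
cell (5,8): code 0001 → (5.466,8.000)–(5.000,8.152)
cell (6,6): code 0010 → (6.000,6.541)–(6.210,7.000)
cell (6,7): code 0001 → (6.210,7.000)–(6.000,7.551)
total: 26 segments, chained into 2 closed loop(s), length Σ = 16.284949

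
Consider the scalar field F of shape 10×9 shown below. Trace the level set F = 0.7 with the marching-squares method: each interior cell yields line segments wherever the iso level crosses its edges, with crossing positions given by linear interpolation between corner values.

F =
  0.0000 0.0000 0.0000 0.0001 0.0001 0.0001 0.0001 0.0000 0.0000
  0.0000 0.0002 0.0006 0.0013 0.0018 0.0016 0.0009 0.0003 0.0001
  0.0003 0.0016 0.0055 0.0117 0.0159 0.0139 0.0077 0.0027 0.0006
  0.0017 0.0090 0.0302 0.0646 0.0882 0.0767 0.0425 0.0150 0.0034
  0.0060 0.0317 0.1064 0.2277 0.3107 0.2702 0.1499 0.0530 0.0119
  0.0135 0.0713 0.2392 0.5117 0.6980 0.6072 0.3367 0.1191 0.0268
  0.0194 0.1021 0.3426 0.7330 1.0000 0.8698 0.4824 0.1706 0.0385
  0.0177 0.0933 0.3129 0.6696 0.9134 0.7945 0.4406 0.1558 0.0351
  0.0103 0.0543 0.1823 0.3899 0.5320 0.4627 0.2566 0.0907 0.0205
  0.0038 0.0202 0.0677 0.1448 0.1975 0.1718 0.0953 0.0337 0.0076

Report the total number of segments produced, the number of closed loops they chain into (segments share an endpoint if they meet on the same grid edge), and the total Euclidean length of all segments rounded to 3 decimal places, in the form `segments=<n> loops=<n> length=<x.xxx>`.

segments=10 loops=1 length=7.823

cell (5,2): code 0100 → (5.851,3.000)–(6.000,2.915)
cell (5,3): code 1100 → (5.007,4.000)–(5.851,3.000)
cell (5,4): code 1100 → (5.353,5.000)–(5.007,4.000)
cell (5,5): code 1000 → (6.000,5.438)–(5.353,5.000)
cell (6,2): code 0010 → (6.000,2.915)–(6.521,3.000)
cell (6,3): code 0111 → (6.521,3.000)–(7.000,3.125)
cell (6,5): code 1001 → (7.000,5.267)–(6.000,5.438)
cell (7,3): code 0010 → (7.000,3.125)–(7.560,4.000)
cell (7,4): code 0011 → (7.560,4.000)–(7.285,5.000)
cell (7,5): code 0001 → (7.285,5.000)–(7.000,5.267)
total: 10 segments, chained into 1 closed loop(s), length Σ = 7.823363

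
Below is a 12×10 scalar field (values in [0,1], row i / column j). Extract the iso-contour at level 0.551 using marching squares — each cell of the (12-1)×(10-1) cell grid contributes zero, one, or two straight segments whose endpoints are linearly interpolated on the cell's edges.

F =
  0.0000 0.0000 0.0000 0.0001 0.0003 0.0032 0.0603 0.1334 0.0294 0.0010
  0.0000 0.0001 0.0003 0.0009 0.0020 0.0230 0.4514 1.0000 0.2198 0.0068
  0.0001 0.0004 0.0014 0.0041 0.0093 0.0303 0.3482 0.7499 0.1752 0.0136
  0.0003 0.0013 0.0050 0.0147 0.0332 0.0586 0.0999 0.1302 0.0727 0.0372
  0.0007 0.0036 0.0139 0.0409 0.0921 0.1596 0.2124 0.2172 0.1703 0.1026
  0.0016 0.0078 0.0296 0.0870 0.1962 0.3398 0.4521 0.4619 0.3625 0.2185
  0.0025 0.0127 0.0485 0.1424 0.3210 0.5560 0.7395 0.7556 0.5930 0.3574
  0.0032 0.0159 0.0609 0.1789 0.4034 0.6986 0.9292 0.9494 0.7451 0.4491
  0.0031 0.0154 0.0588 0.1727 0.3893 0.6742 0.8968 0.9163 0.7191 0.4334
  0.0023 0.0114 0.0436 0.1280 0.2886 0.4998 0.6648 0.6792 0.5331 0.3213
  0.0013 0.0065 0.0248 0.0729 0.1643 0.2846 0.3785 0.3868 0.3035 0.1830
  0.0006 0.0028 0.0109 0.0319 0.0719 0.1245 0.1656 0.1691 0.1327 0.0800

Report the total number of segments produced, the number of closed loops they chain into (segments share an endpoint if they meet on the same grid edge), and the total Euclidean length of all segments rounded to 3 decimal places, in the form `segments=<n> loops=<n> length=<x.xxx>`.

segments=22 loops=2 length=17.966

cell (0,6): code 0100 → (0.482,7.000)–(1.000,6.182)
cell (0,7): code 1000 → (1.000,7.575)–(0.482,7.000)
cell (1,6): code 0110 → (1.000,6.182)–(2.000,6.505)
cell (1,7): code 1001 → (2.000,7.346)–(1.000,7.575)
cell (2,6): code 0010 → (2.000,6.505)–(2.321,7.000)
cell (2,7): code 0001 → (2.321,7.000)–(2.000,7.346)
cell (5,4): code 0100 → (5.977,5.000)–(6.000,4.979)
cell (5,5): code 1100 → (5.344,6.000)–(5.977,5.000)
cell (5,6): code 1100 → (5.303,7.000)–(5.344,6.000)
cell (5,7): code 1100 → (5.818,8.000)–(5.303,7.000)
cell (5,8): code 1000 → (6.000,8.178)–(5.818,8.000)
cell (6,4): code 0110 → (6.000,4.979)–(7.000,4.500)
cell (6,8): code 1001 → (7.000,8.656)–(6.000,8.178)
cell (7,4): code 0110 → (7.000,4.500)–(8.000,4.568)
cell (7,8): code 1001 → (8.000,8.588)–(7.000,8.656)
cell (8,4): code 0010 → (8.000,4.568)–(8.706,5.000)
cell (8,5): code 0111 → (8.706,5.000)–(9.000,5.310)
cell (8,7): code 1011 → (9.000,7.877)–(8.904,8.000)
cell (8,8): code 0001 → (8.904,8.000)–(8.000,8.588)
cell (9,5): code 0010 → (9.000,5.310)–(9.397,6.000)
cell (9,6): code 0011 → (9.397,6.000)–(9.438,7.000)
cell (9,7): code 0001 → (9.438,7.000)–(9.000,7.877)
total: 22 segments, chained into 2 closed loop(s), length Σ = 17.965966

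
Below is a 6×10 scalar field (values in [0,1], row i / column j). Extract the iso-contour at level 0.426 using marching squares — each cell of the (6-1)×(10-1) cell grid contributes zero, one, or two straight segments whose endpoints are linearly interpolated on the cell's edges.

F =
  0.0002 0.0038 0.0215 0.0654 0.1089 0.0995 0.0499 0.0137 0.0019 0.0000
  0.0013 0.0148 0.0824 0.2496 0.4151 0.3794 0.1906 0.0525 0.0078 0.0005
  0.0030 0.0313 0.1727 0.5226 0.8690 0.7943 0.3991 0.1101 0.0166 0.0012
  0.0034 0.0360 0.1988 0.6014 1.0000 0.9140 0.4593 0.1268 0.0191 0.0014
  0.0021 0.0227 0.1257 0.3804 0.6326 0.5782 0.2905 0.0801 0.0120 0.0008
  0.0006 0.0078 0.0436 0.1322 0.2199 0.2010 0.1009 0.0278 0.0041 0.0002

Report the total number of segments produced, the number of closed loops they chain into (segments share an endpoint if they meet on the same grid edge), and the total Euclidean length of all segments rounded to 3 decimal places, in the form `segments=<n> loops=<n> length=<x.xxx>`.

cell (1,2): code 0100 → (1.646,3.000)–(2.000,2.724)
cell (1,3): code 1100 → (1.024,4.000)–(1.646,3.000)
cell (1,4): code 1100 → (1.112,5.000)–(1.024,4.000)
cell (1,5): code 1000 → (2.000,5.932)–(1.112,5.000)
cell (2,2): code 0110 → (2.000,2.724)–(3.000,2.564)
cell (2,5): code 1101 → (2.447,6.000)–(2.000,5.932)
cell (2,6): code 1000 → (3.000,6.100)–(2.447,6.000)
cell (3,2): code 0010 → (3.000,2.564)–(3.794,3.000)
cell (3,3): code 0111 → (3.794,3.000)–(4.000,3.181)
cell (3,5): code 1011 → (4.000,5.529)–(3.197,6.000)
cell (3,6): code 0001 → (3.197,6.000)–(3.000,6.100)
cell (4,3): code 0010 → (4.000,3.181)–(4.501,4.000)
cell (4,4): code 0011 → (4.501,4.000)–(4.403,5.000)
cell (4,5): code 0001 → (4.403,5.000)–(4.000,5.529)
total: 14 segments, chained into 1 closed loop(s), length Σ = 10.906020

segments=14 loops=1 length=10.906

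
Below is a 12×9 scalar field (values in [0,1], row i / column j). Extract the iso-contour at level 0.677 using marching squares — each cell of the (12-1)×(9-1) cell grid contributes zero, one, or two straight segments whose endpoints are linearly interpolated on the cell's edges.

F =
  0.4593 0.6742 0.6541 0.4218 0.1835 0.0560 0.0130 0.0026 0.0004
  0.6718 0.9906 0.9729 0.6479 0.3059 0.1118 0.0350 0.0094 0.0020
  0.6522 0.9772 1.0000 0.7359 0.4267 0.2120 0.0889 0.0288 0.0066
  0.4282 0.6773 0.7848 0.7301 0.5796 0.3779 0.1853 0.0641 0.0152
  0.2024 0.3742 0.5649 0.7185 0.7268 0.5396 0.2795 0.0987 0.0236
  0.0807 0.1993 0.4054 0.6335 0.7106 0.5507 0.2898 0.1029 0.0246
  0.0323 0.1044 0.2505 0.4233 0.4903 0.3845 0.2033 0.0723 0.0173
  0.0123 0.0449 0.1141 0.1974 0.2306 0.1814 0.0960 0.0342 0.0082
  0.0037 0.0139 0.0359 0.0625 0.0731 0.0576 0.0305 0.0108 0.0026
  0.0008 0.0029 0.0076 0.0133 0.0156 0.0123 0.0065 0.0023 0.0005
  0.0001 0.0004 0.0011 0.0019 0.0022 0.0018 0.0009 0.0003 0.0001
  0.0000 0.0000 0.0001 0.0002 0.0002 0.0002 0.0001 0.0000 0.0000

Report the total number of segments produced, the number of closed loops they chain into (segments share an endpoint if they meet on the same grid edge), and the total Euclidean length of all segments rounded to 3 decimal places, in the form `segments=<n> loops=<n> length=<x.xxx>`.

cell (0,0): code 0100 → (0.009,1.000)–(1.000,0.016)
cell (0,1): code 1100 → (0.072,2.000)–(0.009,1.000)
cell (0,2): code 1000 → (1.000,2.910)–(0.072,2.000)
cell (1,0): code 0110 → (1.000,0.016)–(2.000,0.076)
cell (1,2): code 1101 → (1.331,3.000)–(1.000,2.910)
cell (1,3): code 1000 → (2.000,3.190)–(1.331,3.000)
cell (2,0): code 0110 → (2.000,0.076)–(3.000,0.999)
cell (2,3): code 1001 → (3.000,3.353)–(2.000,3.190)
cell (3,0): code 0010 → (3.000,0.999)–(3.001,1.000)
cell (3,1): code 0011 → (3.001,1.000)–(3.490,2.000)
cell (3,2): code 0111 → (3.490,2.000)–(4.000,2.730)
cell (3,3): code 1101 → (3.662,4.000)–(3.000,3.353)
cell (3,4): code 1000 → (4.000,4.266)–(3.662,4.000)
cell (4,2): code 0010 → (4.000,2.730)–(4.488,3.000)
cell (4,3): code 0111 → (4.488,3.000)–(5.000,3.564)
cell (4,4): code 1001 → (5.000,4.210)–(4.000,4.266)
cell (5,3): code 0010 → (5.000,3.564)–(5.153,4.000)
cell (5,4): code 0001 → (5.153,4.000)–(5.000,4.210)
total: 18 segments, chained into 1 closed loop(s), length Σ = 14.516114

segments=18 loops=1 length=14.516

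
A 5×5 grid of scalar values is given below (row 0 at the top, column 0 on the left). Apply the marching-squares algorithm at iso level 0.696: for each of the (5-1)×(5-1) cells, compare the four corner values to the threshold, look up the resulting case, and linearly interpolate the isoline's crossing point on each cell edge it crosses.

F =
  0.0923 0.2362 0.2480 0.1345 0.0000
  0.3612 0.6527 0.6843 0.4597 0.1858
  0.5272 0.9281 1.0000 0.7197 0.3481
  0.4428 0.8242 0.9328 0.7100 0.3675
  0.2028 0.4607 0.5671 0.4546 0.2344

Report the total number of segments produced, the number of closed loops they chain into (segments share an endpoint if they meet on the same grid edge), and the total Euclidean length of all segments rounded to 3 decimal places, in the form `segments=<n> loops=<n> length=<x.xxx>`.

segments=10 loops=1 length=8.257

cell (1,0): code 0100 → (1.157,1.000)–(2.000,0.421)
cell (1,1): code 1100 → (1.037,2.000)–(1.157,1.000)
cell (1,2): code 1100 → (1.909,3.000)–(1.037,2.000)
cell (1,3): code 1000 → (2.000,3.064)–(1.909,3.000)
cell (2,0): code 0110 → (2.000,0.421)–(3.000,0.664)
cell (2,3): code 1001 → (3.000,3.041)–(2.000,3.064)
cell (3,0): code 0010 → (3.000,0.664)–(3.353,1.000)
cell (3,1): code 0011 → (3.353,1.000)–(3.648,2.000)
cell (3,2): code 0011 → (3.648,2.000)–(3.055,3.000)
cell (3,3): code 0001 → (3.055,3.000)–(3.000,3.041)
total: 10 segments, chained into 1 closed loop(s), length Σ = 8.257490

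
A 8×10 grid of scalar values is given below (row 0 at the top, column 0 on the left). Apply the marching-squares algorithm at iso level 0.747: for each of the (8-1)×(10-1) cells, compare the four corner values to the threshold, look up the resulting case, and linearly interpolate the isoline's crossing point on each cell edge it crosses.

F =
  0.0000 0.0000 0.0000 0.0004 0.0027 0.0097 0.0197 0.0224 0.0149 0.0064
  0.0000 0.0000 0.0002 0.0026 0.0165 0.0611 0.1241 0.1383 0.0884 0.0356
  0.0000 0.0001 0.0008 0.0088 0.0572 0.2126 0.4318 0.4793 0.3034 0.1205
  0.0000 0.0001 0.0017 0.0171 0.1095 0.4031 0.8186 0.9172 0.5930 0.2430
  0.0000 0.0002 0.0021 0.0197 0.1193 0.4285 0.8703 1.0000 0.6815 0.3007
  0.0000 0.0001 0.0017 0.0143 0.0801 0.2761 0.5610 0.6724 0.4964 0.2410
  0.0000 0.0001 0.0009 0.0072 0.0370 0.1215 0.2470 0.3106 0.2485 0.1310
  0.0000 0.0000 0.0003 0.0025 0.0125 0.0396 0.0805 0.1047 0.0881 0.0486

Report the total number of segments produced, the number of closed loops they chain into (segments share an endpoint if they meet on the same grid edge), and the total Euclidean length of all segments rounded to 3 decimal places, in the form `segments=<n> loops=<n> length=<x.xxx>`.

cell (2,5): code 0100 → (2.815,6.000)–(3.000,5.828)
cell (2,6): code 1100 → (2.611,7.000)–(2.815,6.000)
cell (2,7): code 1000 → (3.000,7.525)–(2.611,7.000)
cell (3,5): code 0110 → (3.000,5.828)–(4.000,5.721)
cell (3,7): code 1001 → (4.000,7.794)–(3.000,7.525)
cell (4,5): code 0010 → (4.000,5.721)–(4.399,6.000)
cell (4,6): code 0011 → (4.399,6.000)–(4.772,7.000)
cell (4,7): code 0001 → (4.772,7.000)–(4.000,7.794)
total: 8 segments, chained into 1 closed loop(s), length Σ = 6.629978

segments=8 loops=1 length=6.630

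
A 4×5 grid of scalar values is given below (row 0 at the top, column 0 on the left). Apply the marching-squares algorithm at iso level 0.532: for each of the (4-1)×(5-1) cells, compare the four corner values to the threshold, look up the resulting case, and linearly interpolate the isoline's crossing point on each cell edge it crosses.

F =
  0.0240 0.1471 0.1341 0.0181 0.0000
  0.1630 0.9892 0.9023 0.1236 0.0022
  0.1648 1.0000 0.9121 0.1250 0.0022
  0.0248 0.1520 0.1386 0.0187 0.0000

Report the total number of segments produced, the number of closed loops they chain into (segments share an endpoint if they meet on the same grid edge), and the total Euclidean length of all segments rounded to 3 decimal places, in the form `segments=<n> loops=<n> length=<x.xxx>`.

segments=8 loops=1 length=6.932

cell (0,0): code 0100 → (0.457,1.000)–(1.000,0.447)
cell (0,1): code 1100 → (0.518,2.000)–(0.457,1.000)
cell (0,2): code 1000 → (1.000,2.476)–(0.518,2.000)
cell (1,0): code 0110 → (1.000,0.447)–(2.000,0.440)
cell (1,2): code 1001 → (2.000,2.483)–(1.000,2.476)
cell (2,0): code 0010 → (2.000,0.440)–(2.552,1.000)
cell (2,1): code 0011 → (2.552,1.000)–(2.491,2.000)
cell (2,2): code 0001 → (2.491,2.000)–(2.000,2.483)
total: 8 segments, chained into 1 closed loop(s), length Σ = 6.931553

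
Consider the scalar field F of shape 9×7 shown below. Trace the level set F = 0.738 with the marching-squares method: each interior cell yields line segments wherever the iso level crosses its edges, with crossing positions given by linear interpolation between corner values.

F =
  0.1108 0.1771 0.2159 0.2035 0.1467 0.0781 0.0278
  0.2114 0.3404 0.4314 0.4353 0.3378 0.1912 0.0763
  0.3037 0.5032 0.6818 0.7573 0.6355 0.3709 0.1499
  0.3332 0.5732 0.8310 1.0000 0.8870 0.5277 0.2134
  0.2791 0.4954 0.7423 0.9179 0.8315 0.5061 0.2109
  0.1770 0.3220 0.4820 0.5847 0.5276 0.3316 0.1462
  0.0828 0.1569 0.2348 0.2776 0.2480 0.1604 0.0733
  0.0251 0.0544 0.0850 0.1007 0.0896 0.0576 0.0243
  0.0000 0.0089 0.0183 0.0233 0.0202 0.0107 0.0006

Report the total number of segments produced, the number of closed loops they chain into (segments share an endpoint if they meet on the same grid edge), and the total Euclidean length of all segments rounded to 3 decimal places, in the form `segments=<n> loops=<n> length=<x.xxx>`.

segments=12 loops=1 length=8.310

cell (1,2): code 0100 → (1.940,3.000)–(2.000,2.744)
cell (1,3): code 1000 → (2.000,3.158)–(1.940,3.000)
cell (2,1): code 0100 → (2.377,2.000)–(3.000,1.639)
cell (2,2): code 1110 → (2.000,2.744)–(2.377,2.000)
cell (2,3): code 1101 → (2.408,4.000)–(2.000,3.158)
cell (2,4): code 1000 → (3.000,4.415)–(2.408,4.000)
cell (3,1): code 0110 → (3.000,1.639)–(4.000,1.983)
cell (3,4): code 1001 → (4.000,4.287)–(3.000,4.415)
cell (4,1): code 0010 → (4.000,1.983)–(4.017,2.000)
cell (4,2): code 0011 → (4.017,2.000)–(4.540,3.000)
cell (4,3): code 0011 → (4.540,3.000)–(4.308,4.000)
cell (4,4): code 0001 → (4.308,4.000)–(4.000,4.287)
total: 12 segments, chained into 1 closed loop(s), length Σ = 8.310276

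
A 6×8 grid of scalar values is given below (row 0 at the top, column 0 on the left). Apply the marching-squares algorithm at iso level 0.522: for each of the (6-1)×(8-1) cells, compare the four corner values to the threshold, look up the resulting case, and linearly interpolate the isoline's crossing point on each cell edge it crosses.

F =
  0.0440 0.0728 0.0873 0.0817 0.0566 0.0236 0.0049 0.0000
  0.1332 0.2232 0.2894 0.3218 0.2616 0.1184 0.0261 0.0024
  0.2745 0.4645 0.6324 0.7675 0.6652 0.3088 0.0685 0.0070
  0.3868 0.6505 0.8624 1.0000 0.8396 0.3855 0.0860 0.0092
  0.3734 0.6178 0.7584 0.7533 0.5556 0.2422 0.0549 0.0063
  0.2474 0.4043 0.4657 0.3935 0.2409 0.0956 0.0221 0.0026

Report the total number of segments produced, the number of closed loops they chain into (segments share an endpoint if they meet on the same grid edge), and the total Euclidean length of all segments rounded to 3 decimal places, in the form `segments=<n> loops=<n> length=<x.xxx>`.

segments=14 loops=1 length=11.788

cell (1,1): code 0100 → (1.678,2.000)–(2.000,1.342)
cell (1,2): code 1100 → (1.449,3.000)–(1.678,2.000)
cell (1,3): code 1100 → (1.645,4.000)–(1.449,3.000)
cell (1,4): code 1000 → (2.000,4.402)–(1.645,4.000)
cell (2,0): code 0100 → (2.309,1.000)–(3.000,0.513)
cell (2,1): code 1110 → (2.000,1.342)–(2.309,1.000)
cell (2,4): code 1001 → (3.000,4.699)–(2.000,4.402)
cell (3,0): code 0110 → (3.000,0.513)–(4.000,0.608)
cell (3,4): code 1001 → (4.000,4.107)–(3.000,4.699)
cell (4,0): code 0010 → (4.000,0.608)–(4.449,1.000)
cell (4,1): code 0011 → (4.449,1.000)–(4.808,2.000)
cell (4,2): code 0011 → (4.808,2.000)–(4.643,3.000)
cell (4,3): code 0011 → (4.643,3.000)–(4.107,4.000)
cell (4,4): code 0001 → (4.107,4.000)–(4.000,4.107)
total: 14 segments, chained into 1 closed loop(s), length Σ = 11.787581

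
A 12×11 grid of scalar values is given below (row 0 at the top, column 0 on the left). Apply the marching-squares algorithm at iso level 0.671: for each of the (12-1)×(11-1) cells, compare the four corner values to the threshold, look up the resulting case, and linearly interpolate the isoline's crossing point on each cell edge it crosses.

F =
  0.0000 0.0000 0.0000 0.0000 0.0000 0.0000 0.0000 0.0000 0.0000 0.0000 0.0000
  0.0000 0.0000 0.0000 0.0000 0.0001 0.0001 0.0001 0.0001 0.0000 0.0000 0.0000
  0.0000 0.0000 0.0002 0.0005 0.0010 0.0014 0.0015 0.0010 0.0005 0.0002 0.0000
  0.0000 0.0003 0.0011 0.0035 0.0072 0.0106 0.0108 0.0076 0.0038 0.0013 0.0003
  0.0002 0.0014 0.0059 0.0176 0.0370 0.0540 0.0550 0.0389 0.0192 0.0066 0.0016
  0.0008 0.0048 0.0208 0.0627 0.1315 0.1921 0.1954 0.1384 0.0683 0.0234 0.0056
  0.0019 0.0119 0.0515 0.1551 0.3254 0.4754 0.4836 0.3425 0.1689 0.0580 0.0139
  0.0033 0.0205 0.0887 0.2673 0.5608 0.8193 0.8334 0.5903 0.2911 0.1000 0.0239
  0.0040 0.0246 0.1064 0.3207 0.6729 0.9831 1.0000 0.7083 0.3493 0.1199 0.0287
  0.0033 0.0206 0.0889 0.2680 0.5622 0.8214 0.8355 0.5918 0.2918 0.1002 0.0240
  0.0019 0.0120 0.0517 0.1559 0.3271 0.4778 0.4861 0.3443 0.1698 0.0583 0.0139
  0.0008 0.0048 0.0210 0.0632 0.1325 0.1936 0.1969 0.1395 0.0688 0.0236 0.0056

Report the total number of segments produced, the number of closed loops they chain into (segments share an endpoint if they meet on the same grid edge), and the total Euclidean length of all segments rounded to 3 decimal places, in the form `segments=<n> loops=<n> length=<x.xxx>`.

cell (6,4): code 0100 → (6.569,5.000)–(7.000,4.426)
cell (6,5): code 1100 → (6.536,6.000)–(6.569,5.000)
cell (6,6): code 1000 → (7.000,6.668)–(6.536,6.000)
cell (7,3): code 0100 → (7.983,4.000)–(8.000,3.995)
cell (7,4): code 1110 → (7.000,4.426)–(7.983,4.000)
cell (7,6): code 1101 → (7.684,7.000)–(7.000,6.668)
cell (7,7): code 1000 → (8.000,7.104)–(7.684,7.000)
cell (8,3): code 0010 → (8.000,3.995)–(8.017,4.000)
cell (8,4): code 0111 → (8.017,4.000)–(9.000,4.420)
cell (8,6): code 1011 → (9.000,6.675)–(8.320,7.000)
cell (8,7): code 0001 → (8.320,7.000)–(8.000,7.104)
cell (9,4): code 0010 → (9.000,4.420)–(9.438,5.000)
cell (9,5): code 0011 → (9.438,5.000)–(9.471,6.000)
cell (9,6): code 0001 → (9.471,6.000)–(9.000,6.675)
total: 14 segments, chained into 1 closed loop(s), length Σ = 9.441194

segments=14 loops=1 length=9.441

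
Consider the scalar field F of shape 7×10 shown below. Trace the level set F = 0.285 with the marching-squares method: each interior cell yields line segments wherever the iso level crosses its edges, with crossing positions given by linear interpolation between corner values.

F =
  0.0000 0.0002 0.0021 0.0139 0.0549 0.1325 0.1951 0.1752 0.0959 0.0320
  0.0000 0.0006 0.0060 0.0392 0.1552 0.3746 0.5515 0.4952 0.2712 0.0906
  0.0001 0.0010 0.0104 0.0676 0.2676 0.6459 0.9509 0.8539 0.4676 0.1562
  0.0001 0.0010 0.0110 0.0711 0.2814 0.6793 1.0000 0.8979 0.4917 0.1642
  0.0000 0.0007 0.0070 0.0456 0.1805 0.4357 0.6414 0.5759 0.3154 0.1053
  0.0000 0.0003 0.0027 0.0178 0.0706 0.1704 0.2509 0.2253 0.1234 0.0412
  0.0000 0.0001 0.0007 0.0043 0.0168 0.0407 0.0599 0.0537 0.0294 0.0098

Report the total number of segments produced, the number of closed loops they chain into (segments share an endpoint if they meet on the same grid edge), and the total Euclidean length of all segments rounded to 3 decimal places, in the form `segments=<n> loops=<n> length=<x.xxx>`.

cell (0,4): code 0100 → (0.630,5.000)–(1.000,4.592)
cell (0,5): code 1100 → (0.252,6.000)–(0.630,5.000)
cell (0,6): code 1100 → (0.343,7.000)–(0.252,6.000)
cell (0,7): code 1000 → (1.000,7.938)–(0.343,7.000)
cell (1,4): code 0110 → (1.000,4.592)–(2.000,4.046)
cell (1,7): code 1101 → (1.070,8.000)–(1.000,7.938)
cell (1,8): code 1000 → (2.000,8.586)–(1.070,8.000)
cell (2,4): code 0110 → (2.000,4.046)–(3.000,4.009)
cell (2,8): code 1001 → (3.000,8.631)–(2.000,8.586)
cell (3,4): code 0110 → (3.000,4.009)–(4.000,4.409)
cell (3,8): code 1001 → (4.000,8.145)–(3.000,8.631)
cell (4,4): code 0010 → (4.000,4.409)–(4.568,5.000)
cell (4,5): code 0011 → (4.568,5.000)–(4.913,6.000)
cell (4,6): code 0011 → (4.913,6.000)–(4.830,7.000)
cell (4,7): code 0011 → (4.830,7.000)–(4.158,8.000)
cell (4,8): code 0001 → (4.158,8.000)–(4.000,8.145)
total: 16 segments, chained into 1 closed loop(s), length Σ = 14.591885

segments=16 loops=1 length=14.592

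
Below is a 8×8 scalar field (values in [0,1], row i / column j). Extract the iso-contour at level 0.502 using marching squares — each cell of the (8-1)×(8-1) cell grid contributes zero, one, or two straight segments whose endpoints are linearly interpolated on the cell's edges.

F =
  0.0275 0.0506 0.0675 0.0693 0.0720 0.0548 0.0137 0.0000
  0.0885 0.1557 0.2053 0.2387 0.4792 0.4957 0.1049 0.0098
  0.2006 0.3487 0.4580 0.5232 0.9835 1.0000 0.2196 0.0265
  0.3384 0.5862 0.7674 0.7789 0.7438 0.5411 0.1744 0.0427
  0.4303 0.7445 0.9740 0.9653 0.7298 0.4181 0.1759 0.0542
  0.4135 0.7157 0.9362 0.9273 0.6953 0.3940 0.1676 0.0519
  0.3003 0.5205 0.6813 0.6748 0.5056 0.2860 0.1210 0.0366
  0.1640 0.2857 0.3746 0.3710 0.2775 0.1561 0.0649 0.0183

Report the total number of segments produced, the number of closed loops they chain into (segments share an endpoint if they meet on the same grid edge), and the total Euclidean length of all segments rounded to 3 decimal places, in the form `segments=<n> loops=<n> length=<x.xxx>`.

cell (1,2): code 0100 → (1.925,3.000)–(2.000,2.675)
cell (1,3): code 1100 → (1.045,4.000)–(1.925,3.000)
cell (1,4): code 1100 → (1.012,5.000)–(1.045,4.000)
cell (1,5): code 1000 → (2.000,5.638)–(1.012,5.000)
cell (2,0): code 0100 → (2.645,1.000)–(3.000,0.660)
cell (2,1): code 1100 → (2.142,2.000)–(2.645,1.000)
cell (2,2): code 1110 → (2.000,2.675)–(2.142,2.000)
cell (2,5): code 1001 → (3.000,5.107)–(2.000,5.638)
cell (3,0): code 0110 → (3.000,0.660)–(4.000,0.228)
cell (3,4): code 1011 → (4.000,4.731)–(3.318,5.000)
cell (3,5): code 0001 → (3.318,5.000)–(3.000,5.107)
cell (4,0): code 0110 → (4.000,0.228)–(5.000,0.293)
cell (4,4): code 1001 → (5.000,4.642)–(4.000,4.731)
cell (5,0): code 0110 → (5.000,0.293)–(6.000,0.916)
cell (5,4): code 1001 → (6.000,4.016)–(5.000,4.642)
cell (6,0): code 0010 → (6.000,0.916)–(6.079,1.000)
cell (6,1): code 0011 → (6.079,1.000)–(6.585,2.000)
cell (6,2): code 0011 → (6.585,2.000)–(6.569,3.000)
cell (6,3): code 0011 → (6.569,3.000)–(6.016,4.000)
cell (6,4): code 0001 → (6.016,4.000)–(6.000,4.016)
total: 20 segments, chained into 1 closed loop(s), length Σ = 17.197833

segments=20 loops=1 length=17.198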